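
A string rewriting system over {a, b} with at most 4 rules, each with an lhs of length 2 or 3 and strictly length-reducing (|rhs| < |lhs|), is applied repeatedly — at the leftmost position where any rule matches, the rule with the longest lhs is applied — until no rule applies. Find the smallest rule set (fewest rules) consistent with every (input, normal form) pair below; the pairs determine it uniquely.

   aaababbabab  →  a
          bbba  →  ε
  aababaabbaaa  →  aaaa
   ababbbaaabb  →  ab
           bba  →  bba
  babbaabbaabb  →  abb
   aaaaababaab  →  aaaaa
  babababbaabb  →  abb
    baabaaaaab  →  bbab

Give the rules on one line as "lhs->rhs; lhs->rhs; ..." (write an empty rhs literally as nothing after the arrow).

  | aaababbabab => aaabbabab => aababab => aabab => aab => a
  | bbba => aba => ε
  | aababaabbaaa => aabaabbaaa => aaabbaaa => aabaaa => aaaa
  | ababbbaaabb => bbbaaabb => abaaabb => aabb => ab

aab->a; aba->; baa->b; bbb->ab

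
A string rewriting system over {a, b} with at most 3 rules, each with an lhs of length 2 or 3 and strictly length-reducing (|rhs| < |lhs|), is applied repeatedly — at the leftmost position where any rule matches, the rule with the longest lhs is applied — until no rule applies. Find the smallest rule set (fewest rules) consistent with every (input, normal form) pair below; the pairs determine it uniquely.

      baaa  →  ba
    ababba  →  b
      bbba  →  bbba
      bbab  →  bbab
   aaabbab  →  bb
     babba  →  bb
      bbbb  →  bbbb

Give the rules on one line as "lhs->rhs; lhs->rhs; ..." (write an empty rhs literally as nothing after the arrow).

  | baaa => ba
  | ababba => abba => baa => b
  | bbba
  | bbab

aa->; aba->a; abb->ba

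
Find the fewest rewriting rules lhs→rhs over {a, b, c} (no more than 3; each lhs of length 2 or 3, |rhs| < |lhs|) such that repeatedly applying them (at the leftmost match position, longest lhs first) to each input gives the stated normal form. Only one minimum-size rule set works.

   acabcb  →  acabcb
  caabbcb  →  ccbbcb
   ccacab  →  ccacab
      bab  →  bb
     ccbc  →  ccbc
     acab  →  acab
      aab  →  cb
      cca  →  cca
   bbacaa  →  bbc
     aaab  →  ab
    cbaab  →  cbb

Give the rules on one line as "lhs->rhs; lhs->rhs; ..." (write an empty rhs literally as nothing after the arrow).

  | acabcb
  | caabbcb => ccbbcb
  | ccacab
  | bab => bb

aa->; aab->cb; ba->b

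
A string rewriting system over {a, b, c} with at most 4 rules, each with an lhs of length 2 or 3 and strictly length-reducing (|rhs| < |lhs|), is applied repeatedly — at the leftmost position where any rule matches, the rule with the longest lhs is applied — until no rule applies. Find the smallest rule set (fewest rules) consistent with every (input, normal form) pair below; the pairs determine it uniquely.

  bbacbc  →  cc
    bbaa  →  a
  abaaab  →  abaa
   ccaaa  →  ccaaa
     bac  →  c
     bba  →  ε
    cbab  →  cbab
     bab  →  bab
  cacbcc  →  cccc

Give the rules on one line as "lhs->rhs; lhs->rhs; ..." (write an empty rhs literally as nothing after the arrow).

aab->a; ac->c; bba->; bc->c

  | bbacbc => cbc => cc
  | bbaa => a
  | abaaab => abaa
  | ccaaa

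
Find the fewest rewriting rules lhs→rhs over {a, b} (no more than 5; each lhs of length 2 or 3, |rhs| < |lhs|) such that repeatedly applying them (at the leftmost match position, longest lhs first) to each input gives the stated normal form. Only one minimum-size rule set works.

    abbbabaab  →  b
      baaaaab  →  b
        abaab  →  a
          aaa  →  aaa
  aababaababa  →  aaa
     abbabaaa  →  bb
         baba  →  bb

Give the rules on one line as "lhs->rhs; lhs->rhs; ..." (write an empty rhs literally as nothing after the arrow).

  | abbbabaab => bbabaab => bbbaab => baaab => bbab => bbb => ba => b
  | baaaaab => bbaaab => bbbab => baab => bbb => ba => b
  | abaab => aab => a
  | aaa

ab->; ba->b; baa->bb; bbb->ba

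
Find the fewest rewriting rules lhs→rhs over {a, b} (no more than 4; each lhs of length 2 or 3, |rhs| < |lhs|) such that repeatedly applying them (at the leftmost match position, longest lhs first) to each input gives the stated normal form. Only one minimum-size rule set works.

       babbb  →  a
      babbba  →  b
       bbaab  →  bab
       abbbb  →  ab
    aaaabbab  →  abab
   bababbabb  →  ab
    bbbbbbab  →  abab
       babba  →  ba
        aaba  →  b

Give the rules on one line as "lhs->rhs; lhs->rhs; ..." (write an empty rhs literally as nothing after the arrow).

aa->b; baa->aa; bb->a

  | babbb => baab => aab => bb => a
  | babbba => baaba => aaba => bba => aa => b
  | bbaab => aaab => bab
  | abbbb => aabb => bbb => ab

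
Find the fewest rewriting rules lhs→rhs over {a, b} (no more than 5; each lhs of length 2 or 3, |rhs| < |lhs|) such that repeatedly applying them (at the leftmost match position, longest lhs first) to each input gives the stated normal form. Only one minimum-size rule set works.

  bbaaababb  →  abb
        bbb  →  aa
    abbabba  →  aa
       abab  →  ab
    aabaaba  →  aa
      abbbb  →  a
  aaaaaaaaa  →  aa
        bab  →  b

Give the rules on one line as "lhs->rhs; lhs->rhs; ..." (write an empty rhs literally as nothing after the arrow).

aaa->aa; aab->a; ba->; bbb->aa

  | bbaaababb => baababb => ababb => abb
  | bbb => aa
  | abbabba => abbba => aaaa => aaa => aa
  | abab => ab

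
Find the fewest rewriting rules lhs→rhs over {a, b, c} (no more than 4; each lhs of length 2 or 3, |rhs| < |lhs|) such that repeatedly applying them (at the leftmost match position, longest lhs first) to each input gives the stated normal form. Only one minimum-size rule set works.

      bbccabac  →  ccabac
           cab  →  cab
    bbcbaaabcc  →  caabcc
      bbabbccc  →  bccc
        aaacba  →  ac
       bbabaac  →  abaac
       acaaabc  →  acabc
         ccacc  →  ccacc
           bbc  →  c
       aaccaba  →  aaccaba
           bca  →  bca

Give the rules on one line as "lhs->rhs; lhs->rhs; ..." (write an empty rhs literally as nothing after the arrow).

aaa->a; abb->b; bb->; cba->c

  | bbccabac => ccabac
  | cab
  | bbcbaaabcc => cbaaabcc => caabcc
  | bbabbccc => abbccc => bccc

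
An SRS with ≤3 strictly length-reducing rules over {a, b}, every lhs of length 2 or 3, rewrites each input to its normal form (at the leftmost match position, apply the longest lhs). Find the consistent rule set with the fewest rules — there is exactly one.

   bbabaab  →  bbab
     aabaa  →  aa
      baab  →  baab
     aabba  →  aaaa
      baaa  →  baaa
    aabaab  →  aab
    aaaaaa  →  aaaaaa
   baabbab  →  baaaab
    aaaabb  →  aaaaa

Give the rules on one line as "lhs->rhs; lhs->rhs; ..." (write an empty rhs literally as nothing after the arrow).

  | bbabaab => bbab
  | aabaa => aa
  | baab
  | aabba => aaaa

aba->; abb->aa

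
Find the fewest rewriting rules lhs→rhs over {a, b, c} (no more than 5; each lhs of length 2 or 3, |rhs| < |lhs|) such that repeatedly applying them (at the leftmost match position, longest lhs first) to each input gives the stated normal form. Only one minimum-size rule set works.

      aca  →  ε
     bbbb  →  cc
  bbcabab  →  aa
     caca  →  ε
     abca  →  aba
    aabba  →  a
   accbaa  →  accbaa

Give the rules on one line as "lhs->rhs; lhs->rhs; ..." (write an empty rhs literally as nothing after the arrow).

  | aca => ε
  | bbbb => cbb => cc
  | bbcabab => ccabab => cabab => abab => aa
  | caca => aca => ε

aca->; bab->a; bb->c; ca->a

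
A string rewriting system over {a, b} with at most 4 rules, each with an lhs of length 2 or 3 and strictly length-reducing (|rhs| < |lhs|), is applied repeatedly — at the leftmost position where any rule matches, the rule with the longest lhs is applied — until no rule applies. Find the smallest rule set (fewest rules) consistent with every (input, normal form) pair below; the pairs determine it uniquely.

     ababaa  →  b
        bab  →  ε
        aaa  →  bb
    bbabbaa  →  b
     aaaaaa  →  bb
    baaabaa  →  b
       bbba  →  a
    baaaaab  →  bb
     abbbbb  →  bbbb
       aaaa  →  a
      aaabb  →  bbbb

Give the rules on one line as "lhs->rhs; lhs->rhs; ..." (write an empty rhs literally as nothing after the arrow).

aa->b; aaa->bb; ab->; ba->a

  | ababaa => abaa => aa => b
  | bab => ab => ε
  | aaa => bb
  | bbabbaa => babbaa => abbaa => baa => aa => b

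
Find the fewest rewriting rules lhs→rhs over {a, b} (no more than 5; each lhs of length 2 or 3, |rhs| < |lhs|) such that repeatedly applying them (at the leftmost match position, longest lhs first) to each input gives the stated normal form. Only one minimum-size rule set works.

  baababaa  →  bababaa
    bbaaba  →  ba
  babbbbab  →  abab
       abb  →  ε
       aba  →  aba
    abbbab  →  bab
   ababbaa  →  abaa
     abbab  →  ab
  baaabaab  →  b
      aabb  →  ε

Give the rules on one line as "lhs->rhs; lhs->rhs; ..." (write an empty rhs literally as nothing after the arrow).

  | baababaa => bababaa
  | bbaaba => aaaba => ba
  | babbbbab => bbbab => abab
  | abb => ε

aaa->; aab->ab; abb->; bb->a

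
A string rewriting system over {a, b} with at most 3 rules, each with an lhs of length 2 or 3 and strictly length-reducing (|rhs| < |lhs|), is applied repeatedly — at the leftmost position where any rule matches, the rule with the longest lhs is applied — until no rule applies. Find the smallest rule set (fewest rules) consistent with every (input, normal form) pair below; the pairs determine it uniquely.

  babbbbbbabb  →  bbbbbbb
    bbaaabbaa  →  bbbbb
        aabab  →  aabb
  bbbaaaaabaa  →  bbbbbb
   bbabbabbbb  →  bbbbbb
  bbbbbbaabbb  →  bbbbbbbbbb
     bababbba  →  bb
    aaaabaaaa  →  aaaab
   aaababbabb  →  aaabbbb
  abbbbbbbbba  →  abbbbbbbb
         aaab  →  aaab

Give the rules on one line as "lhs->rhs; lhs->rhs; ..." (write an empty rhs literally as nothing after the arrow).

aba->ab; ba->; baa->bb

  | babbbbbbabb => bbbbbbabb => bbbbbbb
  | bbaaabbaa => bbbabbaa => bbbbaa => bbbbb
  | aabab => aabb
  | bbbaaaaabaa => bbbbaaabaa => bbbbbabaa => bbbbbaa => bbbbbb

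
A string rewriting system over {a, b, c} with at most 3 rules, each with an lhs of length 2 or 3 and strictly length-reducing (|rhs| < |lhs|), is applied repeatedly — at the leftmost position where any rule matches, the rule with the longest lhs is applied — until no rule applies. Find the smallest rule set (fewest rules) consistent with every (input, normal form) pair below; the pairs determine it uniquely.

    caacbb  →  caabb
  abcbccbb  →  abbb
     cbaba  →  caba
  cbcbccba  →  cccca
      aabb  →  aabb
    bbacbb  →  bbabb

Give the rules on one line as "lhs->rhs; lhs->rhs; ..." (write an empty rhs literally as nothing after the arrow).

  | caacbb => caabb
  | abcbccbb => abcccbb => abccbb => abcbb => abbb
  | cbaba => caba
  | cbcbccba => ccbccba => ccccba => cccca

cb->c; cbb->bb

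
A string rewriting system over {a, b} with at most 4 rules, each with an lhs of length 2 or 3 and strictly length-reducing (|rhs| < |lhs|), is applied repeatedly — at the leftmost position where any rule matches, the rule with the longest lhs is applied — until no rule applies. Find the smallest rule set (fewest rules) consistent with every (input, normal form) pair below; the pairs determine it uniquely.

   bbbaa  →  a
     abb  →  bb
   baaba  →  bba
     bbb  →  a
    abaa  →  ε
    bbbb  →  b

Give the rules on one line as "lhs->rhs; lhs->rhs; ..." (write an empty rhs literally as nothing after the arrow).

  | bbbaa => aaa => a
  | abb => bb
  | baaba => bba
  | bbb => a

aa->; ab->b; aba->a; bbb->a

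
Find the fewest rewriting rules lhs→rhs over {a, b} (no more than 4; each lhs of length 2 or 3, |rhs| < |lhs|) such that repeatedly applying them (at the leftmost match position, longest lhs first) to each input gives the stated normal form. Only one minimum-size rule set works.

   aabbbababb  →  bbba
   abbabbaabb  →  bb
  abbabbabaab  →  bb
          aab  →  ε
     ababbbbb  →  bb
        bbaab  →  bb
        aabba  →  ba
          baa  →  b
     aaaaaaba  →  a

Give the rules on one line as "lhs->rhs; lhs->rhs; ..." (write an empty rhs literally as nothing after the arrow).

  | aabbbababb => bbababb => bbbabb => bbba
  | abbabbaabb => aabbaabb => baabb => bb
  | abbabbabaab => aabbabaab => babaab => bbaab => bb
  | aab => ε

aa->; aab->; ab->b; abb->a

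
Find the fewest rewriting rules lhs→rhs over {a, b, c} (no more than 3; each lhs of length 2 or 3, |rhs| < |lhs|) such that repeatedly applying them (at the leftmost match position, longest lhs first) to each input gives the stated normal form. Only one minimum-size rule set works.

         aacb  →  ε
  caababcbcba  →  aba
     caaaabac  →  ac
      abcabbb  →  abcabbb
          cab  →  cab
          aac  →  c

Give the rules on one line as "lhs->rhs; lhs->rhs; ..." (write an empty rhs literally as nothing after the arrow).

  | aacb => cb => ε
  | caababcbcba => cbabcbcba => abcbcba => abcba => aba
  | caaaabac => caabac => cbac => ac
  | abcabbb

aa->; cb->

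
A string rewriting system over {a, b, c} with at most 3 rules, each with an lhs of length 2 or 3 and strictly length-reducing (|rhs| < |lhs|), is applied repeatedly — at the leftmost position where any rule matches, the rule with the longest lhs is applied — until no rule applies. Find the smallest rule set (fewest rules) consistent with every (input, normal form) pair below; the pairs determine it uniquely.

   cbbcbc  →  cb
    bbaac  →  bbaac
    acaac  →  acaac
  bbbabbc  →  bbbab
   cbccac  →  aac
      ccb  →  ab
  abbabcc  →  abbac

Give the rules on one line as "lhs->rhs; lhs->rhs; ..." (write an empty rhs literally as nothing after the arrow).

bc->; cc->a

  | cbbcbc => cbbc => cb
  | bbaac
  | acaac
  | bbbabbc => bbbab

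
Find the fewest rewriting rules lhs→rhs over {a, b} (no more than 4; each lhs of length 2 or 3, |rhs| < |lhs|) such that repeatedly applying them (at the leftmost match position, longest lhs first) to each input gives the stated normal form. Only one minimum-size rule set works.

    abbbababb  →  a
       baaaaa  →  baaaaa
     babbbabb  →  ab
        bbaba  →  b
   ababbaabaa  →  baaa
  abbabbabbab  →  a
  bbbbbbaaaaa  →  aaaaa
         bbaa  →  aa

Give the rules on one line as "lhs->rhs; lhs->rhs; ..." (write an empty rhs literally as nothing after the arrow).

aab->a; aba->b; bab->a; bb->

  | abbbababb => abababb => bbabb => abb => a
  | baaaaa
  | babbbabb => abbabb => aabb => ab
  | bbaba => aba => b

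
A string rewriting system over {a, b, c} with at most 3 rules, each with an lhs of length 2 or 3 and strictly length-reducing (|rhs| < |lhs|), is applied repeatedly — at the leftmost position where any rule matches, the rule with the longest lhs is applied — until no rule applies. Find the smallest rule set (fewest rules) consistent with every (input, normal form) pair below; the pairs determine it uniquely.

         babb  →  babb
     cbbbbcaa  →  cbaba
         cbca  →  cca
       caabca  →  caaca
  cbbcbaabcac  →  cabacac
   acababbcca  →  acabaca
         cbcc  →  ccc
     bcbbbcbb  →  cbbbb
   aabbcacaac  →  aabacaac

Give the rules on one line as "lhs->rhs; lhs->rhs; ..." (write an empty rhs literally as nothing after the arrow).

  | babb
  | cbbbbcaa => cbbbaa => cbaba
  | cbca => cca
  | caabca => caaca

bba->ab; bbc->b; bc->c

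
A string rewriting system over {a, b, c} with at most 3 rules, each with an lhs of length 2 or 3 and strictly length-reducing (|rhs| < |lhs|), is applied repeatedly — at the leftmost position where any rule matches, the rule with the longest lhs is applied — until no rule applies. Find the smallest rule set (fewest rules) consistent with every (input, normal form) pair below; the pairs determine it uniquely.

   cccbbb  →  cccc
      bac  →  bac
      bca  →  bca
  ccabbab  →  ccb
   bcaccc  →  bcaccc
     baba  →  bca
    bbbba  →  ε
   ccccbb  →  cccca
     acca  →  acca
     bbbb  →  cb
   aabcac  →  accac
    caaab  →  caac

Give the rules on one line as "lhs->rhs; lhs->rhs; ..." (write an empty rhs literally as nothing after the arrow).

  | cccbbb => cccab => cccc
  | bac
  | bca
  | ccabbab => cccbab => ccb

ab->c; bb->a; cba->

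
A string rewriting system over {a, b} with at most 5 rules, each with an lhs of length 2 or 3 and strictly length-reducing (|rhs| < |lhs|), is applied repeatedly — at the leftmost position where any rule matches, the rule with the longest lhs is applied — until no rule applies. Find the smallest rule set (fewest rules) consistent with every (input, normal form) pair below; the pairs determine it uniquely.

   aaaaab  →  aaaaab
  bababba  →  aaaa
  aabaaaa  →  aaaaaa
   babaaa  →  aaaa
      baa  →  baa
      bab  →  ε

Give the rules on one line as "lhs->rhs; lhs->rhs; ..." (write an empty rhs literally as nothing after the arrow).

  | aaaaab
  | bababba => bbabba => aabba => aaaa
  | aabaaaa => aaaaaa
  | babaaa => bbaaa => aaaa

aba->aa; bab->bb; bb->; bba->aa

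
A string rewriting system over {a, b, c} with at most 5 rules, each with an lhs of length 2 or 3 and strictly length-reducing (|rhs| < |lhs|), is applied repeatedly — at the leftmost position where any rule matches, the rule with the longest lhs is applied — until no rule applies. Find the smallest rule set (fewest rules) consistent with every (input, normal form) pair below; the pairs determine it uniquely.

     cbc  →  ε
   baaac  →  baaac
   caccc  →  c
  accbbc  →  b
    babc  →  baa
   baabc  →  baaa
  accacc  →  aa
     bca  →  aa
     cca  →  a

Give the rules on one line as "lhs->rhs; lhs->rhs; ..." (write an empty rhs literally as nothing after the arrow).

  | cbc => ca => ε
  | baaac
  | caccc => ccc => c
  | accbbc => abbc => aba => b

aba->b; bc->a; ca->; cc->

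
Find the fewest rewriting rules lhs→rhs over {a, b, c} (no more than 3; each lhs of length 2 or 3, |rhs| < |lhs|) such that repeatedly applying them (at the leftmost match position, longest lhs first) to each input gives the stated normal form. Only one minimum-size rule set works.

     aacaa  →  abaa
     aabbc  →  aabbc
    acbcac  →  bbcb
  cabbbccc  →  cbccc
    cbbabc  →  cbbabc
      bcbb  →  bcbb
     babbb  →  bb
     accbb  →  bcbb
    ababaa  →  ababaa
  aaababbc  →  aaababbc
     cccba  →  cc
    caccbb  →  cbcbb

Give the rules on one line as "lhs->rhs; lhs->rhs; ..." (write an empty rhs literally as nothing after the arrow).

ac->b; bbb->c; cba->

  | aacaa => abaa
  | aabbc
  | acbcac => bbcac => bbcb
  | cabbbccc => cacccc => cbccc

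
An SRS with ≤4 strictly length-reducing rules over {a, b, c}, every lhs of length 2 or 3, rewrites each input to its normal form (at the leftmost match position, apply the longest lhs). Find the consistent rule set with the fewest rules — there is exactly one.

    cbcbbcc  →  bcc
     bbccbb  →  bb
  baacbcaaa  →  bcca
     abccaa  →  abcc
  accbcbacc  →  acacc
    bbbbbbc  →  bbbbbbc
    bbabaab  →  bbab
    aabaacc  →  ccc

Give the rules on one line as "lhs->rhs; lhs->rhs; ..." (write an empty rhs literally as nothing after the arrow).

aa->c; caa->c; cb->

  | cbcbbcc => cbbcc => bcc
  | bbccbb => bbcb => bb
  | baacbcaaa => bccbcaaa => bccaaa => bcca
  | abccaa => abcc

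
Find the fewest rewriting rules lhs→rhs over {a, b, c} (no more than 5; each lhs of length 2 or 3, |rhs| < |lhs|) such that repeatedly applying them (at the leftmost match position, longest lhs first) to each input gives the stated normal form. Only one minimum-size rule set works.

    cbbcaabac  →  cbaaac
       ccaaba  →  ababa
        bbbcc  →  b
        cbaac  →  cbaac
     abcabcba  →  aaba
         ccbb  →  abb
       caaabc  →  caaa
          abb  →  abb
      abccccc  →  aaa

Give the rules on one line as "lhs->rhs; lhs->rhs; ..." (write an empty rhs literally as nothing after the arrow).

bac->ac; bc->; cc->a; cca->ab

  | cbbcaabac => cbaabac => cbaaac
  | ccaaba => ababa
  | bbbcc => bbc => b
  | cbaac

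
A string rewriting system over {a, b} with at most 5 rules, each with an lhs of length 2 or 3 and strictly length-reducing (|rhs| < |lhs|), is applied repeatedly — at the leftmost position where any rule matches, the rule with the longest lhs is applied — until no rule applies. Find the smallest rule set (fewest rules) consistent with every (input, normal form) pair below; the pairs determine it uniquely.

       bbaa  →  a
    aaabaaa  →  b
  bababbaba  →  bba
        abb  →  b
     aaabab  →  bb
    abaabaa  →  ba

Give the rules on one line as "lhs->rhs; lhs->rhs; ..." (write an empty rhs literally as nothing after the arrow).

  | bbaa => bbb => a
  | aaabaaa => babaaa => bbaaa => bbba => aa => b
  | bababbaba => bbabbaba => bbbaba => aaba => bba
  | abb => b

aa->b; ab->; aba->ba; bbb->a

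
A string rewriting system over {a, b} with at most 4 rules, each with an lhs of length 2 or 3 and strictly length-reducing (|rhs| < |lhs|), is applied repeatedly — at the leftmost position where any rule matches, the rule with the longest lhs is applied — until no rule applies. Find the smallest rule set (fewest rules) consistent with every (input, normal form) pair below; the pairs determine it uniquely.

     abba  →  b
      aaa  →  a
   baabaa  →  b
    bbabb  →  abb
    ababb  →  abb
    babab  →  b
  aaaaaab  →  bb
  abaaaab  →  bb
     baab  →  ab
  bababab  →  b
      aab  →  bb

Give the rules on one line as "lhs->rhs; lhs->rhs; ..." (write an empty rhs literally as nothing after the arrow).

aa->b; aaa->a; ba->; bba->a

  | abba => aa => b
  | aaa => a
  | baabaa => abaa => aa => b
  | bbabb => abb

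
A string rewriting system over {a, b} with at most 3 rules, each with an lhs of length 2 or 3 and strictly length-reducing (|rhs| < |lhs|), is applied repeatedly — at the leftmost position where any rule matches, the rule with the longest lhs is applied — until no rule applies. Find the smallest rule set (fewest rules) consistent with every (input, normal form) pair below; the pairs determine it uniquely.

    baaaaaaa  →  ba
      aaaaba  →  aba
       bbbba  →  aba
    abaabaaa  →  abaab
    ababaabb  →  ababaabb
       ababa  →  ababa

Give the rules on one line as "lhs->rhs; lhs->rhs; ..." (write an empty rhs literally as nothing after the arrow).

aaa->; bbb->a

  | baaaaaaa => baaaa => ba
  | aaaaba => aba
  | bbbba => aba
  | abaabaaa => abaab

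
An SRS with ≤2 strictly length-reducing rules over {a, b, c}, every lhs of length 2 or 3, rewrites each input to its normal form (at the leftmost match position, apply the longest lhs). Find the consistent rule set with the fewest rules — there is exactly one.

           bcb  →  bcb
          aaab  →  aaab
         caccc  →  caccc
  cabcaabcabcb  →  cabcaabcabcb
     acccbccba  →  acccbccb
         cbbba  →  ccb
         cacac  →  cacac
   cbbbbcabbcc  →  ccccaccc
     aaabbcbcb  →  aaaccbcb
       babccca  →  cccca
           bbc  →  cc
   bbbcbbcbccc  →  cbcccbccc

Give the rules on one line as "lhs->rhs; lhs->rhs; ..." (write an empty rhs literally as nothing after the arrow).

ba->b; bb->c

  | bcb
  | aaab
  | caccc
  | cabcaabcabcb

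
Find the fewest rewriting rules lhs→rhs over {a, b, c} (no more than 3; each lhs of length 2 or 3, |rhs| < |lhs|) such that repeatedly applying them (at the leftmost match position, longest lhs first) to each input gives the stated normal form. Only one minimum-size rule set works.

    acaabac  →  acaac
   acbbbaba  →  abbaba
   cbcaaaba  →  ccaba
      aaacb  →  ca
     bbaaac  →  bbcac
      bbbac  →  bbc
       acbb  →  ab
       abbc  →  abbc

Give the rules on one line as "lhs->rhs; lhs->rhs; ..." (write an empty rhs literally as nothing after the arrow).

  | acaabac => acaac
  | acbbbaba => abbaba
  | cbcaaaba => caaaba => ccaba
  | aaacb => cacb => ca

aaa->ca; bac->c; cb->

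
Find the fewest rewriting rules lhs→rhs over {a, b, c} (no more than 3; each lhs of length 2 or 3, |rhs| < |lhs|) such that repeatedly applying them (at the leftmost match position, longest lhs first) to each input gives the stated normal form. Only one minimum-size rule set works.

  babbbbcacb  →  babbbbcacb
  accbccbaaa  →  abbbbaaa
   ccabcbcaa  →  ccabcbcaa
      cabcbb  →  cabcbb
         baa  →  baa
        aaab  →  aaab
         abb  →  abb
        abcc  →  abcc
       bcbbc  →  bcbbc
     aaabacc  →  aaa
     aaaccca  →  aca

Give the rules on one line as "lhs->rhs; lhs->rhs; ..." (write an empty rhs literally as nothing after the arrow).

  | babbbbcacb
  | accbccbaaa => abbccbaaa => abbbbaaa
  | ccabcbcaa
  | cabcbb

aac->a; bac->a; ccb->bb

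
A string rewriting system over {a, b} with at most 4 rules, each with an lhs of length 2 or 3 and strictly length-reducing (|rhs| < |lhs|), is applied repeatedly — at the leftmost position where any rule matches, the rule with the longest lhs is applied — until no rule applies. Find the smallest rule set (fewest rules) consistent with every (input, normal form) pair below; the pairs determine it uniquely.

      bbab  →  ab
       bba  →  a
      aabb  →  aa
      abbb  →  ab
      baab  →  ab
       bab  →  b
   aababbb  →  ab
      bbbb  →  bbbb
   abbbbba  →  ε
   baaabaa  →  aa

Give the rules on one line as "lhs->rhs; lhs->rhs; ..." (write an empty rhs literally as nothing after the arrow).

  | bbab => ab
  | bba => a
  | aabb => aa
  | abbb => ab

aba->; abb->a; ba->; bba->a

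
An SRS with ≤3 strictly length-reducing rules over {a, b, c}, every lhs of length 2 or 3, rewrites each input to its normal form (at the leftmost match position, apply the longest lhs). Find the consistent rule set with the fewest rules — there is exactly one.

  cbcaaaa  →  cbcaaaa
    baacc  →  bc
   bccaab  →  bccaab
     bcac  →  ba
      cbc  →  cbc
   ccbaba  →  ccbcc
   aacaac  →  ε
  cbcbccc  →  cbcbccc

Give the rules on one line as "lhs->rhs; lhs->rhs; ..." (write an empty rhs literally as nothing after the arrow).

aac->; aba->cc; cac->a

  | cbcaaaa
  | baacc => bc
  | bccaab
  | bcac => ba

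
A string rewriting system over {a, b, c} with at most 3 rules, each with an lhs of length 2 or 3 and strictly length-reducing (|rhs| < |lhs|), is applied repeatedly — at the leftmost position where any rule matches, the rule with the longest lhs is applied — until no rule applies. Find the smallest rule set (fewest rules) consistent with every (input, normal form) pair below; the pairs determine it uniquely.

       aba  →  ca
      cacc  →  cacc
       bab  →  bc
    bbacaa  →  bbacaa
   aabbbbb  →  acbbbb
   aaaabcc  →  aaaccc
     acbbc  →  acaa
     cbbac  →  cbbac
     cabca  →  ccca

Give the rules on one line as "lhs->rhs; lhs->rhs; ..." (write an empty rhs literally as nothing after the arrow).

ab->c; bbc->aa

  | aba => ca
  | cacc
  | bab => bc
  | bbacaa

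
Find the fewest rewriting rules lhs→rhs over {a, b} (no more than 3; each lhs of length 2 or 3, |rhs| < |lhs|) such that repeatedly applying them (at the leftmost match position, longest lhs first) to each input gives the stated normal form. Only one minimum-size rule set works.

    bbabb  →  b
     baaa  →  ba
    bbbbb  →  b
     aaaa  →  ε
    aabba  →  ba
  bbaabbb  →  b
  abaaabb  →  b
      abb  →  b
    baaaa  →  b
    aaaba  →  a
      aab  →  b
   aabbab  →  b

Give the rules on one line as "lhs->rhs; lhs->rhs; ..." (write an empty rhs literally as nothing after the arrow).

  | bbabb => babb => bb => b
  | baaa => ba
  | bbbbb => bbbb => bbb => bb => b
  | aaaa => aa => ε

aa->; ab->; bb->b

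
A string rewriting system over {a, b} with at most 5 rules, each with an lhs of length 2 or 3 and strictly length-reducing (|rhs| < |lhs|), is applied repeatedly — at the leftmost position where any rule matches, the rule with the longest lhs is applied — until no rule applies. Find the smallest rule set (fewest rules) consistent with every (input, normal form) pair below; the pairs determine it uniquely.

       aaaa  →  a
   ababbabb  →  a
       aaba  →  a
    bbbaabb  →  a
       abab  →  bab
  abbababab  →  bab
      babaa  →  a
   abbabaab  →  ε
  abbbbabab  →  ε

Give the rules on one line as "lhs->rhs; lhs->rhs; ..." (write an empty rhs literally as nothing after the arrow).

  | aaaa => aaa => aa => a
  | ababbabb => babbabb => baaabb => baabb => bb => a
  | aaba => a
  | bbbaabb => abaabb => baabb => bb => a

aa->a; aab->; aba->ba; bb->a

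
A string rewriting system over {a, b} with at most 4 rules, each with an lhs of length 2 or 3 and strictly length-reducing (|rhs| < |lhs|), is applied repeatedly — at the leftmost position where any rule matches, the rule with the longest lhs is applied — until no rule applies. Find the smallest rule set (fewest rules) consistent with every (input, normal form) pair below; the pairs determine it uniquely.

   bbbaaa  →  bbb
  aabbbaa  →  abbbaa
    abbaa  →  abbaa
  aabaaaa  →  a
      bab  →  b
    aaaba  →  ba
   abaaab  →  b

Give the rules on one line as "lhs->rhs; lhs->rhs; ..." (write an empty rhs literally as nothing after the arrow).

  | bbbaaa => bbb
  | aabbbaa => abbbaa
  | abbaa
  | aabaaaa => abaaaa => aaaa => a

aaa->; aab->ab; aba->a; bab->b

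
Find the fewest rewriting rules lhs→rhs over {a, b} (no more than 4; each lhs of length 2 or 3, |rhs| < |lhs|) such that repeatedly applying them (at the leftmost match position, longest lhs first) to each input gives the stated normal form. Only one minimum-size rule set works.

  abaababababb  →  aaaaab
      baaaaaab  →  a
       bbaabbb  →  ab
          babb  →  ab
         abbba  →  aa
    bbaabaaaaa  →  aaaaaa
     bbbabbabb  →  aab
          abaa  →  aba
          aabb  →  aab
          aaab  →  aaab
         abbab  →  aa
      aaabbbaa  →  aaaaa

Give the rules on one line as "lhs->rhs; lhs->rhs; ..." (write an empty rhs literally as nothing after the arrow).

baa->ba; bab->a; bb->b; bbb->

  | abaababababb => abababababb => aaabababb => aaaaabb => aaaaab
  | baaaaaab => baaaaab => baaaab => baaab => baab => bab => a
  | bbaabbb => baabbb => babbb => abb => ab
  | babb => ab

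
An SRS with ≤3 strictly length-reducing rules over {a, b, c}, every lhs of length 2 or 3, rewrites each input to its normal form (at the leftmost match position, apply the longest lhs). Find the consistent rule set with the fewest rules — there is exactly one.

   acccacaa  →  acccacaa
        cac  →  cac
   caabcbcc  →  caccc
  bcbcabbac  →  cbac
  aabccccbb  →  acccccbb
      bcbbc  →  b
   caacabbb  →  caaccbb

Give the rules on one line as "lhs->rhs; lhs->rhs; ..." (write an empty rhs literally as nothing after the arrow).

ab->c; bc->

  | acccacaa
  | cac
  | caabcbcc => caccbcc => caccc
  | bcbcabbac => bcabbac => abbac => cbac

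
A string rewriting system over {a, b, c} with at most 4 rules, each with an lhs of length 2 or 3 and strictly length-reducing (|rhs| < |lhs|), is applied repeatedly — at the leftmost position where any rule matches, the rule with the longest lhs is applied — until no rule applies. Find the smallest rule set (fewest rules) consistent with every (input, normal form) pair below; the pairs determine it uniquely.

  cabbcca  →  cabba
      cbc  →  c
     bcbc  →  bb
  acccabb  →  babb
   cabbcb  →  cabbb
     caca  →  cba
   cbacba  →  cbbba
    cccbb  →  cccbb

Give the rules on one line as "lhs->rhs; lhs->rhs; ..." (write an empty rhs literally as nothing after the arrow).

ac->b; bc->b; cbc->c

  | cabbcca => cabbca => cabba
  | cbc => c
  | bcbc => bbc => bb
  | acccabb => bccabb => bcabb => babb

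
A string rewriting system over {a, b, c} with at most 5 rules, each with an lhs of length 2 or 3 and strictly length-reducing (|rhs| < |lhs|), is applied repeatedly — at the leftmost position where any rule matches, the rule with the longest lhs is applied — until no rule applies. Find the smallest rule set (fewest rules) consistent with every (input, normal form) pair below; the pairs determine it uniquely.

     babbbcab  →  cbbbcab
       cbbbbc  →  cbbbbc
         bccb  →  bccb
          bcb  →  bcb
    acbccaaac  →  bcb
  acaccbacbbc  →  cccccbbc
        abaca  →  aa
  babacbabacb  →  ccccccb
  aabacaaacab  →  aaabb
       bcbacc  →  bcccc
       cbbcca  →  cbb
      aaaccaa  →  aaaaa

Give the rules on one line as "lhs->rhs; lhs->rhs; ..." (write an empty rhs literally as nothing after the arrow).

  | babbbcab => cbbbcab
  | cbbbbc
  | bccb
  | bcb

ac->b; acc->a; ba->c; cca->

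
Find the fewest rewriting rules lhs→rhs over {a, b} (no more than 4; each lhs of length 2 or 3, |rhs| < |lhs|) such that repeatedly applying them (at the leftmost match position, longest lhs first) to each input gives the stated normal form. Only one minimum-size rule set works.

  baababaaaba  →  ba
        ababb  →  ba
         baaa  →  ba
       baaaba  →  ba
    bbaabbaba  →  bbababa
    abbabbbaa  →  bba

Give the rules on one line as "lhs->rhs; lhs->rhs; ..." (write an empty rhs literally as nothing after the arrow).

  | baababaaaba => baabaaaba => baaaaba => baaaba => baaba => baa => ba
  | ababb => abba => baa => ba
  | baaa => baa => ba
  | baaaba => baaba => baa => ba

aa->a; aab->a; abb->ba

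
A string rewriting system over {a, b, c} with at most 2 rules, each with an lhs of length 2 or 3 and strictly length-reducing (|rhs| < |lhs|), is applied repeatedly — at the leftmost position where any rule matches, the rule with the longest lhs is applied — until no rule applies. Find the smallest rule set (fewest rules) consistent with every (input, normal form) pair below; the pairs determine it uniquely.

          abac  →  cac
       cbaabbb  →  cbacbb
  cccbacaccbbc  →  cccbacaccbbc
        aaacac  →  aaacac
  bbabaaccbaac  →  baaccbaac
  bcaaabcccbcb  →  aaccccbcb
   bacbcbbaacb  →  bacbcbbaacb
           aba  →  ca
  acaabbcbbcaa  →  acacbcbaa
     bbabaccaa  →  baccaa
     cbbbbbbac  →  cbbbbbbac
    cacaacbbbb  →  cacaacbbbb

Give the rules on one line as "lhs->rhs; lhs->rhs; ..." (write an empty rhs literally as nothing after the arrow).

ab->c; bca->a

  | abac => cac
  | cbaabbb => cbacbb
  | cccbacaccbbc
  | aaacac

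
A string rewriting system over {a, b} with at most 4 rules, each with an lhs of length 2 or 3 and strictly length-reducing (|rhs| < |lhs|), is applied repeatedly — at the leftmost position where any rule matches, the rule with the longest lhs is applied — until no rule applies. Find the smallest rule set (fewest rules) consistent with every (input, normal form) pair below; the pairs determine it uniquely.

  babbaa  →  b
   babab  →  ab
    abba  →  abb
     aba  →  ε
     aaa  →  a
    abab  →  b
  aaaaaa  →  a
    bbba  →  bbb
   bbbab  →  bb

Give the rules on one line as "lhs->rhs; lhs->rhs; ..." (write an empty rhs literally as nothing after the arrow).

  | babbaa => baa => ba => b
  | babab => ab
  | abba => abb
  | aba => ε

aa->a; aba->; ba->b; bab->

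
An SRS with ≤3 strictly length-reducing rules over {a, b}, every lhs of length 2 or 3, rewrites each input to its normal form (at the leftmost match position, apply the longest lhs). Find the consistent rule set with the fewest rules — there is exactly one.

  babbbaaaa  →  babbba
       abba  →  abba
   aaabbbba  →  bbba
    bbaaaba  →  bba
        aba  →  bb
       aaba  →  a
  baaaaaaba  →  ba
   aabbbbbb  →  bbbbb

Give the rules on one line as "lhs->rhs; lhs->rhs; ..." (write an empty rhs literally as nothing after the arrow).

  | babbbaaaa => babbbaaa => babbbaa => babbba
  | abba
  | aaabbbba => aabbbba => bbba
  | bbaaaba => bbaaba => bba

aa->a; aab->; aba->bb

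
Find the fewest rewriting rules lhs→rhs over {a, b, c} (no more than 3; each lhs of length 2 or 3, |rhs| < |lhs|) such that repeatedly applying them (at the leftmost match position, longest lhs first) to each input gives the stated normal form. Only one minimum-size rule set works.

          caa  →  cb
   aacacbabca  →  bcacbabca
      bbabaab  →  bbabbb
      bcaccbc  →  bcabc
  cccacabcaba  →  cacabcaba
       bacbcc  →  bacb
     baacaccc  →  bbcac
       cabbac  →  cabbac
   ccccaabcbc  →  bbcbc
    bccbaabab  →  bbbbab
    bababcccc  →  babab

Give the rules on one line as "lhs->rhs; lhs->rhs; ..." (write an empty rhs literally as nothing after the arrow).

aa->b; cc->

  | caa => cb
  | aacacbabca => bcacbabca
  | bbabaab => bbabbb
  | bcaccbc => bcabc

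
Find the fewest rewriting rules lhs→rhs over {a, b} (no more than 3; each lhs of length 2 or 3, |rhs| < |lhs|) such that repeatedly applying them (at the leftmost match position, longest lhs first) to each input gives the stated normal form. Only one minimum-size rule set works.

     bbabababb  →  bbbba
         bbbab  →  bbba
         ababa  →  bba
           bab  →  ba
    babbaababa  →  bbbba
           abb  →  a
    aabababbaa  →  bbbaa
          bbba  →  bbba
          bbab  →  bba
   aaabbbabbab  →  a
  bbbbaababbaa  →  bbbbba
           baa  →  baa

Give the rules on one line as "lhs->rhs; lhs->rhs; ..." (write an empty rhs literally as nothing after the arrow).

ab->a; aba->b

  | bbabababb => bbbbabb => bbbbab => bbbba
  | bbbab => bbba
  | ababa => bba
  | bab => ba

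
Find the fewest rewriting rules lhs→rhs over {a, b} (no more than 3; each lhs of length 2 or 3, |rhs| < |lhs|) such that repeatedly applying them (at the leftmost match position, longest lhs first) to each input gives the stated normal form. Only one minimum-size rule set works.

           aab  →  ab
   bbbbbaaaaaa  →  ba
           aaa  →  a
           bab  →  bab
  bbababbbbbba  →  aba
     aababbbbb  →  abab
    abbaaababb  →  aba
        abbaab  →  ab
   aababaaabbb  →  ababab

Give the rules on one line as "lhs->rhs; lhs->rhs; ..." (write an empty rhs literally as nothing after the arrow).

  | aab => ab
  | bbbbbaaaaaa => bbbaaaaaa => baaaaaa => baaaaa => baaaa => baaa => baa => ba
  | aaa => aa => a
  | bab

aa->a; bb->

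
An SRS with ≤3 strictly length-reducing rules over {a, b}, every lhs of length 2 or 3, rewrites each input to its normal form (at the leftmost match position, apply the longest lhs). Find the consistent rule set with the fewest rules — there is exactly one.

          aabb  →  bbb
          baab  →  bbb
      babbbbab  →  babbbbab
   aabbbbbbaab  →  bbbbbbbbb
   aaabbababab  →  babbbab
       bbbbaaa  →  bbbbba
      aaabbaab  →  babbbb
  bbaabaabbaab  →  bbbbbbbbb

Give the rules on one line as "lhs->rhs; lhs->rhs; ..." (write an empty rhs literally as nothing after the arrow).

aa->b; aba->

  | aabb => bbb
  | baab => bbb
  | babbbbab
  | aabbbbbbaab => bbbbbbbaab => bbbbbbbbb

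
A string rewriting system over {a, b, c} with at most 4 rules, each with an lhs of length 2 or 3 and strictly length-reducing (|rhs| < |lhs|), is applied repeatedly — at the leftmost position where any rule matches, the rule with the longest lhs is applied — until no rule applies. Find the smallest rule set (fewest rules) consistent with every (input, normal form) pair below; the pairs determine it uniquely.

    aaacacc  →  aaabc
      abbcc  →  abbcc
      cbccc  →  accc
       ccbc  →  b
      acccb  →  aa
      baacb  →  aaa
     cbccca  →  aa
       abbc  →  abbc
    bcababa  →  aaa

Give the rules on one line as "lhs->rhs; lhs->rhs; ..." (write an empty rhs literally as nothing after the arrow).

  | aaacacc => aaabc
  | abbcc
  | cbccc => accc
  | ccbc => cac => b

ba->a; ca->a; cac->b; cb->a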